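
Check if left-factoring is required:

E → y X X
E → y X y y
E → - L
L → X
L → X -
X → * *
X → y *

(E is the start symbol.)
Yes, E has productions with common prefix 'y X'; L has productions with common prefix 'X'

Left-factoring is needed when two productions for the same non-terminal
share a common prefix on the right-hand side.

Productions for E:
  E → y X X
  E → y X y y
  E → - L
Productions for L:
  L → X
  L → X -
Productions for X:
  X → * *
  X → y *

Found common prefix 'y X' in productions for E
Found common prefix 'X' in productions for L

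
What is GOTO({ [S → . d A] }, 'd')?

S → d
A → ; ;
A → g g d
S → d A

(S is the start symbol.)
GOTO(I, 'd') = CLOSURE({ [A → αX.β] : [A → α.Xβ] ∈ I, X = 'd' })

Items with dot before 'd', with the dot advanced:
  [S → . d A] → [S → d . A]
Closure of the advanced items:
  [S → d . A] has the dot before A: add [A → . ; ;], [A → . g g d]

GOTO = { [A → . ; ;], [A → . g g d], [S → d . A] }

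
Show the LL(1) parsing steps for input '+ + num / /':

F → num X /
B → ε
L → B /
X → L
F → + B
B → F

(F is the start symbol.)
LL(1) parsing maintains a stack (initially the start symbol over $) and the input. At each step: if the stack top is a terminal, match it against the current input token; if it is a non-terminal N, replace it with the RHS of M[N, lookahead] (the unique production whose predict set contains the lookahead).

Stack is shown with the top on the left.

Stack      Input          Action
--------------------------------
F $        + + num / / $  output F → + B
+ B $      + + num / / $  match '+'
B $        + num / / $    output B → F
F $        + num / / $    output F → + B
+ B $      + num / / $    match '+'
B $        num / / $      output B → F
F $        num / / $      output F → num X /
num X / $  num / / $      match 'num'
X / $      / / $          output X → L
L / $      / / $          output L → B /
B / / $    / / $          output B → ε
/ / $      / / $          match '/'
/ $        / $            match '/'
$          $              accept

The string is accepted.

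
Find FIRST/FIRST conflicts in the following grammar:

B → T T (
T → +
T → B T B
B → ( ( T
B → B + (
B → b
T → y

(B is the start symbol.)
Yes. B → T T '(' / B → '(' '(' T on { '(' }; B → T T '(' / B → B '+' '(' on { '(', '+', 'b', 'y' }; B → T T '(' / B → b on { 'b' }; B → '(' '(' T / B → B '+' '(' on { '(' }; B → B '+' '(' / B → b on { 'b' }; T → '+' / T → B T B on { '+' }; T → B T B / T → y on { 'y' }

FIRST sets of the non-terminals at (or reachable through a nullable prefix from) the front of some alternative:
  FIRST(T) = { '(', '+', 'b', 'y' }
  FIRST(B) = { '(', '+', 'b', 'y' }

Productions for B:
  B → T T (: FIRST = { '(', '+', 'b', 'y' }
  B → ( ( T: FIRST = { '(' }
  B → B + (: FIRST = { '(', '+', 'b', 'y' }
  B → b: FIRST = { 'b' }
Productions for T:
  T → +: FIRST = { '+' }
  T → B T B: FIRST = { '(', '+', 'b', 'y' }
  T → y: FIRST = { 'y' }

Conflict for B: B → T T ( and B → ( ( T
  Overlap: { '(' }
Conflict for B: B → T T ( and B → B + (
  Overlap: { '(', '+', 'b', 'y' }
Conflict for B: B → T T ( and B → b
  Overlap: { 'b' }
Conflict for B: B → ( ( T and B → B + (
  Overlap: { '(' }
Conflict for B: B → B + ( and B → b
  Overlap: { 'b' }
Conflict for T: T → + and T → B T B
  Overlap: { '+' }
Conflict for T: T → B T B and T → y
  Overlap: { 'y' }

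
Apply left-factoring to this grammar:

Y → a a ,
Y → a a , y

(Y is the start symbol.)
Left-factoring transforms A → αβ₁ | αβ₂ into A → αA' and A' → β₁ | β₂
(α is the longest common prefix among the alternatives). Repeat until
no nonterminal has two alternatives with a common prefix.

Round 1: Y has alternatives sharing prefix 'a a ,'. Introduce Y': Y → a a , Y'
  Add: Y' → ε
  Add: Y' → y

No remaining common prefixes — done.

Resulting grammar:
Y → a a , Y'
Y' → ε
Y' → y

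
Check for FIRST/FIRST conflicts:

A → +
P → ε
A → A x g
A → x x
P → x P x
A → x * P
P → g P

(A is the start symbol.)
Yes. A → '+' / A → A x g on { '+' }; A → A x g / A → x x on { 'x' }; A → A x g / A → x '*' P on { 'x' }; A → x x / A → x '*' P on { 'x' }

A FIRST/FIRST conflict occurs when two productions N → α and N → β for the same non-terminal have FIRST(α) ∩ FIRST(β) ≠ ∅ (with ε ∈ FIRST of a nullable right-hand side, so two nullable alternatives also conflict).

FIRST sets of the non-terminals at (or reachable through a nullable prefix from) the front of some alternative:
  FIRST(A) = { '+', 'x' }

Productions for A:
  A → +: FIRST = { '+' }
  A → A x g: FIRST = { '+', 'x' }
  A → x x: FIRST = { 'x' }
  A → x * P: FIRST = { 'x' }
Productions for P:
  P → ε: FIRST = { ε }
  P → x P x: FIRST = { 'x' }
  P → g P: FIRST = { 'g' }

Conflict for A: A → + and A → A x g
  Overlap: { '+' }
Conflict for A: A → A x g and A → x x
  Overlap: { 'x' }
Conflict for A: A → A x g and A → x * P
  Overlap: { 'x' }
Conflict for A: A → x x and A → x * P
  Overlap: { 'x' }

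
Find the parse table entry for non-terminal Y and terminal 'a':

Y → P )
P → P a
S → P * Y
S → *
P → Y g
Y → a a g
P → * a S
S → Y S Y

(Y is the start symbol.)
Y → P ), Y → a a g

To find M[Y, 'a'], we find productions for Y where 'a' is in the predict set (PREDICT(N → α) = (FIRST(α) \ {ε}) ∪ (FOLLOW(N) if α ⇒* ε)).

Relevant sets:
  FIRST(P) = { '*', 'a' }

Y → P ): PREDICT = { '*', 'a' }
  'a' is in predict set, so this production goes in M[Y, 'a']
Y → a a g: PREDICT = { 'a' }
  'a' is in predict set, so this production goes in M[Y, 'a']

M[Y, 'a'] = Y → P ), Y → a a g  (a multiply-defined cell — the grammar is not LL(1))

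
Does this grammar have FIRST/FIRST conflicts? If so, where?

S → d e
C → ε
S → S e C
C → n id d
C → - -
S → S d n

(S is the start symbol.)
FIRST sets of the non-terminals at (or reachable through a nullable prefix from) the front of some alternative:
  FIRST(S) = { 'd' }

Productions for S:
  S → d e: FIRST = { 'd' }
  S → S e C: FIRST = { 'd' }
  S → S d n: FIRST = { 'd' }
Productions for C:
  C → ε: FIRST = { ε }
  C → n id d: FIRST = { 'n' }
  C → - -: FIRST = { '-' }

Conflict for S: S → d e and S → S e C
  Overlap: { 'd' }
Conflict for S: S → d e and S → S d n
  Overlap: { 'd' }
Conflict for S: S → S e C and S → S d n
  Overlap: { 'd' }

Answer: Yes. S → d e / S → S e C on { 'd' }; S → d e / S → S d n on { 'd' }; S → S e C / S → S d n on { 'd' }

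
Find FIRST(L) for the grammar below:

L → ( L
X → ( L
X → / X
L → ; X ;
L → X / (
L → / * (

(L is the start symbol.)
FIRST sets of the other non-terminals involved (by the same procedure, iterated to a fixed point):
  FIRST(X) = { '(', '/' }

From L → ( L:
  - '(' is a terminal: add '(' and stop
From L → ; X ;:
  - ';' is a terminal: add ';' and stop
From L → X / (:
  - X is a non-terminal: add FIRST(X) \ {ε} = { '(', '/' }
    X is not nullable, so stop
From L → / * (:
  - '/' is a terminal: add '/' and stop

Collecting: FIRST(L) = { '(', '/', ';' }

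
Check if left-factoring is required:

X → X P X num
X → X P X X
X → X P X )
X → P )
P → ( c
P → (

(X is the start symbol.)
Yes, X has productions with common prefix 'X P X'; P has productions with common prefix '('

Left-factoring is needed when two productions for the same non-terminal
share a common prefix on the right-hand side.

Productions for X:
  X → X P X num
  X → X P X X
  X → X P X )
  X → P )
Productions for P:
  P → ( c
  P → (

Found common prefix 'X P X' in productions for X
Found common prefix '(' in productions for P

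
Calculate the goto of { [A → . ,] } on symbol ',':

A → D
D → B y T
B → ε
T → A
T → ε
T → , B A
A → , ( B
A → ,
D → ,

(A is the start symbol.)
{ [A → , .] }

GOTO(I, ',') = CLOSURE({ [A → αX.β] : [A → α.Xβ] ∈ I, X = ',' })

Items with dot before ',', with the dot advanced:
  [A → . ,] → [A → , .]
Closure adds nothing (no advanced item has the dot before a non-terminal).

GOTO = { [A → , .] }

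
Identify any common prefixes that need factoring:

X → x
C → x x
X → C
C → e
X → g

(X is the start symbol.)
Left-factoring is needed when two productions for the same non-terminal
share a common prefix on the right-hand side.

Productions for X:
  X → x
  X → C
  X → g
Productions for C:
  C → x x
  C → e

No common prefixes found.

Answer: No, left-factoring is not needed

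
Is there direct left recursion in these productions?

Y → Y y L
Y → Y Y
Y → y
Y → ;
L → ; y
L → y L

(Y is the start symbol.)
Yes, Y is left-recursive

Y → Y y L: LEFT RECURSIVE (starts with Y)
Y → Y Y: LEFT RECURSIVE (starts with Y)
Y → y: starts with y
Y → ;: starts with ';'
L → ; y: starts with ';'
L → y L: starts with y

The grammar has direct left recursion on: Y.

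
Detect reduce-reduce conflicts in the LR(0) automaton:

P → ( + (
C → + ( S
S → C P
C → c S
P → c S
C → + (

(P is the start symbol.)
No reduce-reduce conflicts

Augment with P' → P and build the canonical LR(0) collection (I0 = CLOSURE({[P' → . P]}), then GOTO on every symbol after a dot until no new states appear). It has 14 states:
  I0: { [P → . ( + (], [P → . c S], [P' → . P] }  — shift
  I1: { [P → ( . + (] }  — shift
  I2: { [P' → P .] }  — accept
  I3: { [C → . + ( S], [C → . + (], [C → . c S], [P → c . S], [S → . C P] }  — shift
  I4: { [C → + . ( S], [C → + . (] }  — shift
  I5: { [P → . ( + (], [P → . c S], [S → C . P] }  — shift
  I6: { [P → c S .] }  — reduce
  I7: { [C → . + ( S], [C → . + (], [C → . c S], [C → c . S], [S → . C P] }  — shift
  I8: { [C → c S .] }  — reduce
  I9: { [S → C P .] }  — reduce
  I10: { [C → + ( . S], [C → + ( .], [C → . + ( S], [C → . + (], [C → . c S], [S → . C P] }  — shift, reduce
  I11: { [C → + ( S .] }  — reduce
  I12: { [P → ( + . (] }  — shift
  I13: { [P → ( + ( .] }  — reduce

No state contains more than one complete item.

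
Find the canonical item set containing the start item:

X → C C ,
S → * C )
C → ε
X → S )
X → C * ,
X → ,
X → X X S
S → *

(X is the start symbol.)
{ [C → .], [S → . * C )], [S → . *], [X → . ,], [X → . C * ,], [X → . C C ,], [X → . S )], [X → . X X S], [X' → . X] }

First, augment the grammar with X' → X
I₀ = CLOSURE({ [X' → . X] }):
  [X' → . X] has the dot before X: add [X → . C C ,], [X → . S )], [X → . C * ,], [X → . ,], [X → . X X S]
  [X → . C C ,] has the dot before C: add [C → .]
  [X → . S )] has the dot before S: add [S → . * C )], [S → . *]
No further items can be added.

I₀ = { [C → .], [S → . * C )], [S → . *], [X → . ,], [X → . C * ,], [X → . C C ,], [X → . S )], [X → . X X S], [X' → . X] }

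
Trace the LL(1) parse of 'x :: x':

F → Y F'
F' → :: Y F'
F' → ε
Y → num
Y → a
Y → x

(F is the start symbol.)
Stack is shown with the top on the left.

Stack      Input     Action
---------------------------
F $        x :: x $  output F → Y F'
Y F' $     x :: x $  output Y → x
x F' $     x :: x $  match 'x'
F' $       :: x $    output F' → :: Y F'
:: Y F' $  :: x $    match '::'
Y F' $     x $       output Y → x
x F' $     x $       match 'x'
F' $       $         output F' → ε
$          $         accept

The string is accepted.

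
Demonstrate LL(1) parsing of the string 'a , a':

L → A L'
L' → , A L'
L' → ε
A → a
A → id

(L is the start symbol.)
LL(1) parsing maintains a stack (initially the start symbol over $) and the input. At each step: if the stack top is a terminal, match it against the current input token; if it is a non-terminal N, replace it with the RHS of M[N, lookahead] (the unique production whose predict set contains the lookahead).

Stack is shown with the top on the left.

Stack     Input    Action
-------------------------
L $       a , a $  output L → A L'
A L' $    a , a $  output A → a
a L' $    a , a $  match 'a'
L' $      , a $    output L' → , A L'
, A L' $  , a $    match ','
A L' $    a $      output A → a
a L' $    a $      match 'a'
L' $      $        output L' → ε
$         $        accept

The string is accepted.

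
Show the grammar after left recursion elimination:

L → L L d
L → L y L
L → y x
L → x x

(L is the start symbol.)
L is directly left-recursive. The standard transformation for
  A → A α₁ | ... | A α_m | β₁ | ... | β_n
is
  A  → β₁ A' | ... | β_n A'
  A' → α₁ A' | ... | α_m A' | ε

L → y x becomes L → y x L'
L → x x becomes L → x x L'
L → L L d becomes L' → L d L'
L → L y L becomes L' → y L L'
Add L' → ε

Resulting grammar:
L → y x L'
L → x x L'
L' → L d L'
L' → y L L'
L' → ε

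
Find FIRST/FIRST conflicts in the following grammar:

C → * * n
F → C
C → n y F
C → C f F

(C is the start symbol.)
Yes. C → '*' '*' n / C → C f F on { '*' }; C → n y F / C → C f F on { 'n' }

A FIRST/FIRST conflict occurs when two productions N → α and N → β for the same non-terminal have FIRST(α) ∩ FIRST(β) ≠ ∅ (with ε ∈ FIRST of a nullable right-hand side, so two nullable alternatives also conflict).

FIRST sets of the non-terminals at (or reachable through a nullable prefix from) the front of some alternative:
  FIRST(C) = { '*', 'n' }

Productions for C:
  C → * * n: FIRST = { '*' }
  C → n y F: FIRST = { 'n' }
  C → C f F: FIRST = { '*', 'n' }
F has only one production, so no FIRST/FIRST conflict is possible there.

Conflict for C: C → * * n and C → C f F
  Overlap: { '*' }
Conflict for C: C → n y F and C → C f F
  Overlap: { 'n' }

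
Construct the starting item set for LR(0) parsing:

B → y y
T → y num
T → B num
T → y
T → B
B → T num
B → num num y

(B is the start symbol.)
{ [B → . T num], [B → . num num y], [B → . y y], [B' → . B], [T → . B num], [T → . B], [T → . y num], [T → . y] }

First, augment the grammar with B' → B
I₀ = CLOSURE({ [B' → . B] }):
  [B' → . B] has the dot before B: add [B → . y y], [B → . T num], [B → . num num y]
  [B → . T num] has the dot before T: add [T → . y num], [T → . B num], [T → . y], [T → . B]
No further items can be added.

I₀ = { [B → . T num], [B → . num num y], [B → . y y], [B' → . B], [T → . B num], [T → . B], [T → . y num], [T → . y] }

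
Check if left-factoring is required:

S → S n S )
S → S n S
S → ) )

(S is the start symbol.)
Yes, S has productions with common prefix 'S n S'

Left-factoring is needed when two productions for the same non-terminal
share a common prefix on the right-hand side.

Productions for S:
  S → S n S )
  S → S n S
  S → ) )

Found common prefix 'S n S' in productions for S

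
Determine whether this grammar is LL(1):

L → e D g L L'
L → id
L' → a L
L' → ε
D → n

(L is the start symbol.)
No. Predict set conflict for L': { 'a' }

A grammar is LL(1) if for each non-terminal N with multiple productions, the predict sets of those productions are pairwise disjoint, where PREDICT(N → α) = (FIRST(α) \ {ε}) ∪ (FOLLOW(N) if α ⇒* ε).

Relevant sets:
  FOLLOW(L') = { $, 'a' }

For L:
  PREDICT(L → e D g L L') = { 'e' }
  PREDICT(L → id) = { 'id' }
For L':
  PREDICT(L' → a L) = { 'a' }
  PREDICT(L' → ε) = { $, 'a' }
D has a single production, so nothing to check there.

Conflict found: Predict set conflict for L': { 'a' }
The grammar is NOT LL(1).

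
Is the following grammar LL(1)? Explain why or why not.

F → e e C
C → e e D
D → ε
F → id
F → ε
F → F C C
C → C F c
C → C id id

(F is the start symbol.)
Relevant sets:
  FIRST(F) = { 'e', 'id', ε }
  FIRST(C) = { 'e' }
  FOLLOW(F) = { $, 'c', 'e' }

For F:
  PREDICT(F → e e C) = { 'e' }
  PREDICT(F → id) = { 'id' }
  PREDICT(F → ε) = { $, 'c', 'e' }
  PREDICT(F → F C C) = { 'e', 'id' }
For C:
  PREDICT(C → e e D) = { 'e' }
  PREDICT(C → C F c) = { 'e' }
  PREDICT(C → C id id) = { 'e' }
D has a single production, so nothing to check there.

Conflict found: Predict set conflict for F: { 'e' }
The grammar is NOT LL(1).

Answer: No. Predict set conflict for F: { 'e' }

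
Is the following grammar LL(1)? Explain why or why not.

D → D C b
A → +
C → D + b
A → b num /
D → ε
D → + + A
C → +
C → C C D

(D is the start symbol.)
A grammar is LL(1) if for each non-terminal N with multiple productions, the predict sets of those productions are pairwise disjoint, where PREDICT(N → α) = (FIRST(α) \ {ε}) ∪ (FOLLOW(N) if α ⇒* ε).

Relevant sets:
  FIRST(D) = { '+', ε }
  FIRST(C) = { '+' }
  FOLLOW(D) = { $, '+', 'b' }

For D:
  PREDICT(D → D C b) = { '+' }
  PREDICT(D → ε) = { $, '+', 'b' }
  PREDICT(D → '+' '+' A) = { '+' }
For A:
  PREDICT(A → '+') = { '+' }
  PREDICT(A → b num '/') = { 'b' }
For C:
  PREDICT(C → D '+' b) = { '+' }
  PREDICT(C → '+') = { '+' }
  PREDICT(C → C C D) = { '+' }

Conflict found: Predict set conflict for D: { '+' }
The grammar is NOT LL(1).

Answer: No. Predict set conflict for D: { '+' }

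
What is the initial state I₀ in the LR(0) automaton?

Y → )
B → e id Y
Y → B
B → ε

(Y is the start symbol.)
{ [B → . e id Y], [B → .], [Y → . )], [Y → . B], [Y' → . Y] }

First, augment the grammar with Y' → Y
I₀ = CLOSURE({ [Y' → . Y] }):
  [Y' → . Y] has the dot before Y: add [Y → . )], [Y → . B]
  [Y → . B] has the dot before B: add [B → . e id Y], [B → .]
No further items can be added.

I₀ = { [B → . e id Y], [B → .], [Y → . )], [Y → . B], [Y' → . Y] }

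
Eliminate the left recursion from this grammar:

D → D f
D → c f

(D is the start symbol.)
D → c f D'
D' → f D'
D' → ε

D is directly left-recursive. The standard transformation for
  A → A α₁ | ... | A α_m | β₁ | ... | β_n
is
  A  → β₁ A' | ... | β_n A'
  A' → α₁ A' | ... | α_m A' | ε

D → c f becomes D → c f D'
D → D f becomes D' → f D'
Add D' → ε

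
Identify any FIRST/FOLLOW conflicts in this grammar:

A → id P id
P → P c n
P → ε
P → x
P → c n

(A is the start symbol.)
A FIRST/FOLLOW conflict occurs when a non-terminal N has a nullable alternative N → β (β ⇒* ε) and another alternative N → α with FIRST(α) ∩ FOLLOW(N) ≠ ∅: on such a lookahead the parser cannot decide between expanding α and letting N vanish via β.

Nullable non-terminals: P.
FIRST sets used below: FIRST(P) = { 'c', 'x', ε }

P: nullable alternative(s) P → ε; FOLLOW(P) = { 'c', 'id' }
  P → P c n: FIRST \ {ε} = { 'c', 'x' } — overlaps FOLLOW(P) on { 'c' }: CONFLICT
  P → ε: FIRST \ {ε} = { } — this is the only nullable alternative, skip
  P → x: FIRST \ {ε} = { 'x' } — disjoint from FOLLOW(P)
  P → c n: FIRST \ {ε} = { 'c' } — overlaps FOLLOW(P) on { 'c' }: CONFLICT

A has no nullable alternative, so no FIRST/FOLLOW check is needed there.

So the grammar has 2 FIRST/FOLLOW conflicts (marked CONFLICT above).

Answer: Yes. P → P c n with FOLLOW(P) on { 'c' }; P → c n with FOLLOW(P) on { 'c' }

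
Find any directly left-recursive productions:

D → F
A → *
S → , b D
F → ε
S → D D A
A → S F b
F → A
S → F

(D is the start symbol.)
D → F: starts with F
A → *: starts with '*'
S → , b D: starts with ','
F → ε: starts with ε
S → D D A: starts with D
A → S F b: starts with S
F → A: starts with A
S → F: starts with F

No direct left recursion found.

Answer: No direct left recursion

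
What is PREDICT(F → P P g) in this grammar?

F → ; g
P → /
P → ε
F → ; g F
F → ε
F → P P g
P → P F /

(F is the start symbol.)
{ '/', ';', 'g' }

PREDICT(F → P P g) = (FIRST(RHS) \ {ε}) ∪ (FOLLOW(F) if ε ∈ FIRST(RHS), i.e. RHS ⇒* ε)
FIRST(P) = { '/', ';', 'g', ε }
FIRST(P P g) = { '/', ';', 'g' }
ε ∉ FIRST(P P g), so FOLLOW(F) is not added.
PREDICT(F → P P g) = { '/', ';', 'g' }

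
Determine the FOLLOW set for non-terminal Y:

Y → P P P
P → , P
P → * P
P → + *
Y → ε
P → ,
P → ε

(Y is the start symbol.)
{ $ }

Y is the start symbol, so $ ∈ FOLLOW(Y).
Y does not occur on any right-hand side.

Taking the union: FOLLOW(Y) = { $ }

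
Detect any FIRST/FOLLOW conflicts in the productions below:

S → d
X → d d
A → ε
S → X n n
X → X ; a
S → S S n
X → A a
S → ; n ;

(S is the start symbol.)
A FIRST/FOLLOW conflict occurs when a non-terminal N has a nullable alternative N → β (β ⇒* ε) and another alternative N → α with FIRST(α) ∩ FOLLOW(N) ≠ ∅: on such a lookahead the parser cannot decide between expanding α and letting N vanish via β.

Nullable non-terminals: A.
A has a nullable alternative but only one production, so nothing to check.

S, X have no nullable alternative, so no FIRST/FOLLOW check is needed there.

No FIRST/FOLLOW conflicts found.

Answer: No FIRST/FOLLOW conflicts.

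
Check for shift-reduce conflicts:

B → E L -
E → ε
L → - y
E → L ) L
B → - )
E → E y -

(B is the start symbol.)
Yes — I0: [E → .] vs [B → . - )]

Augment with B' → B and build the canonical LR(0) collection (I0 = CLOSURE({[B' → . B]}), then GOTO on every symbol after a dot until no new states appear). It has 14 states:
  I0: { [B → . - )], [B → . E L -], [B' → . B], [E → . E y -], [E → . L ) L], [E → .], [L → . - y] }  — shift, reduce
  I1: { [B → - . )], [L → - . y] }  — shift
  I2: { [B' → B .] }  — accept
  I3: { [B → E . L -], [E → E . y -], [L → . - y] }  — shift
  I4: { [E → L . ) L] }  — shift
  I5: { [E → L ) . L], [L → . - y] }  — shift
  I6: { [L → - . y] }  — shift
  I7: { [E → L ) L .] }  — reduce
  I8: { [L → - y .] }  — reduce
  I9: { [B → E L . -] }  — shift
  I10: { [E → E y . -] }  — shift
  I11: { [E → E y - .] }  — reduce
  I12: { [B → E L - .] }  — reduce
  I13: { [B → - ) .] }  — reduce

I0 contains reduce item [E → .] and shift items [B → . - )], [L → . - y] — shift-reduce conflict.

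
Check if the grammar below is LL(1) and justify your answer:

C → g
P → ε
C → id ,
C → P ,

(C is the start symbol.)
Yes, the grammar is LL(1).

Relevant sets:
  FIRST(P) = { ε }

For C:
  PREDICT(C → g) = { 'g' }
  PREDICT(C → id ',') = { 'id' }
  PREDICT(C → P ',') = { ',' }
P has a single production, so nothing to check there.

All predict sets are disjoint. The grammar IS LL(1).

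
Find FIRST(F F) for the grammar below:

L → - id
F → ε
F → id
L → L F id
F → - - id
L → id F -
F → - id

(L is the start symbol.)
FIRST sets of the non-terminals involved (from the grammar, by fixed-point iteration):
  FIRST(F) = { '-', 'id', ε }

To compute FIRST(F F), process the symbols left to right:
Symbol F is a non-terminal. Add FIRST(F) \ {ε} = { '-', 'id' }
F is nullable (ε ∈ FIRST(F)), continue to the next symbol.
Symbol F is a non-terminal. Add FIRST(F) \ {ε} = { '-', 'id' }
F is nullable (ε ∈ FIRST(F)), continue to the next symbol.
All symbols are nullable, so ε is in the result.
FIRST(F F) = { '-', 'id', ε }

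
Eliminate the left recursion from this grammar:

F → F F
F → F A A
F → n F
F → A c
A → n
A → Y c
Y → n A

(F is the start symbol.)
F → n F F'
F → A c F'
F' → F F'
F' → A A F'
F' → ε
A → n
A → Y c
Y → n A

F is directly left-recursive. The standard transformation for
  A → A α₁ | ... | A α_m | β₁ | ... | β_n
is
  A  → β₁ A' | ... | β_n A'
  A' → α₁ A' | ... | α_m A' | ε

F → n F becomes F → n F F'
F → A c becomes F → A c F'
F → F F becomes F' → F F'
F → F A A becomes F' → A A F'
Add F' → ε

Productions for other non-terminals are unchanged:
  A → n
  A → Y c
  Y → n A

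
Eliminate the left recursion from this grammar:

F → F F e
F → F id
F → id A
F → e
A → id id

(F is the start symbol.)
F → id A F'
F → e F'
F' → F e F'
F' → id F'
F' → ε
A → id id

F is directly left-recursive. The standard transformation for
  A → A α₁ | ... | A α_m | β₁ | ... | β_n
is
  A  → β₁ A' | ... | β_n A'
  A' → α₁ A' | ... | α_m A' | ε

F → id A becomes F → id A F'
F → e becomes F → e F'
F → F F e becomes F' → F e F'
F → F id becomes F' → id F'
Add F' → ε

Productions for other non-terminals are unchanged:
  A → id id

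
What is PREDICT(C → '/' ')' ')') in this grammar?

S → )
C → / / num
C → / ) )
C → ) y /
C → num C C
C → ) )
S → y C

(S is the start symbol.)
PREDICT(C → '/' ')' ')') = (FIRST(RHS) \ {ε}) ∪ (FOLLOW(C) if ε ∈ FIRST(RHS), i.e. RHS ⇒* ε)
FIRST('/' ')' ')') = { '/' }
ε ∉ FIRST('/' ')' ')'), so FOLLOW(C) is not added.
PREDICT(C → '/' ')' ')') = { '/' }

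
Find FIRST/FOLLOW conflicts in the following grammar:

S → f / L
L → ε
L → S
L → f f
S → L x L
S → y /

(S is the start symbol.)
Yes. L → S with FOLLOW(L) on { 'x' }

Nullable non-terminals: L.
FIRST sets used below: FIRST(S) = { 'f', 'x', 'y' }

L: nullable alternative(s) L → ε; FOLLOW(L) = { $, 'x' }
  L → ε: FIRST \ {ε} = { } — this is the only nullable alternative, skip
  L → S: FIRST \ {ε} = { 'f', 'x', 'y' } — overlaps FOLLOW(L) on { 'x' }: CONFLICT
  L → f f: FIRST \ {ε} = { 'f' } — disjoint from FOLLOW(L)

S has no nullable alternative, so no FIRST/FOLLOW check is needed there.

So the grammar has 1 FIRST/FOLLOW conflict (marked CONFLICT above).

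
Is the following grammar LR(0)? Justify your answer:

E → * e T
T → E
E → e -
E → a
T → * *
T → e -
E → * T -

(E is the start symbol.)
A grammar is LR(0) if no state in the canonical LR(0) collection has:
  - both a shift item (dot before a terminal) and a complete item (shift-reduce conflict), or
  - two or more complete items (reduce-reduce conflict; the accept item [E' → E .] counts as a complete item here).

Augment with E' → E and build the canonical LR(0) collection (I0 = CLOSURE({[E' → . E]}), then GOTO on every symbol after a dot until no new states appear). It has 15 states:
  I0: { [E → . * T -], [E → . * e T], [E → . a], [E → . e -], [E' → . E] }  — shift
  I1: { [E → * . T -], [E → * . e T], [E → . * T -], [E → . * e T], [E → . a], [E → . e -], [T → . * *], [T → . E], [T → . e -] }  — shift
  I2: { [E' → E .] }  — accept
  I3: { [E → a .] }  — reduce
  I4: { [E → e . -] }  — shift
  I5: { [E → e - .] }  — reduce
  I6: { [E → * . T -], [E → * . e T], [E → . * T -], [E → . * e T], [E → . a], [E → . e -], [T → * . *], [T → . * *], [T → . E], [T → . e -] }  — shift
  I7: { [T → E .] }  — reduce
  I8: { [E → * T . -] }  — shift
  I9: { [E → * e . T], [E → . * T -], [E → . * e T], [E → . a], [E → . e -], [E → e . -], [T → . * *], [T → . E], [T → . e -], [T → e . -] }  — shift
  I10: { [E → e - .], [T → e - .] }  — 2 reduces
  I11: { [E → * e T .] }  — reduce
  I12: { [E → e . -], [T → e . -] }  — shift
  I13: { [E → * T - .] }  — reduce
  I14: { [E → * . T -], [E → * . e T], [E → . * T -], [E → . * e T], [E → . a], [E → . e -], [T → * * .], [T → * . *], [T → . * *], [T → . E], [T → . e -] }  — shift, reduce

Conflict in state I10:
  Reduce-reduce conflict: [E → e - .] and [T → e - .]
So the grammar is NOT LR(0).

Answer: No. Reduce-reduce conflict: [E → e - .] and [T → e - .]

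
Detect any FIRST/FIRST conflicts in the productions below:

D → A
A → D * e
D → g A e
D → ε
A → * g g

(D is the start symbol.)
Yes. D → A / D → g A e on { 'g' }; A → D '*' e / A → '*' g g on { '*' }

A FIRST/FIRST conflict occurs when two productions N → α and N → β for the same non-terminal have FIRST(α) ∩ FIRST(β) ≠ ∅ (with ε ∈ FIRST of a nullable right-hand side, so two nullable alternatives also conflict).

FIRST sets of the non-terminals at (or reachable through a nullable prefix from) the front of some alternative:
  FIRST(A) = { '*', 'g' }
  FIRST(D) = { '*', 'g', ε }

Productions for D:
  D → A: FIRST = { '*', 'g' }
  D → g A e: FIRST = { 'g' }
  D → ε: FIRST = { ε }
Productions for A:
  A → D * e: FIRST = { '*', 'g' }
  A → * g g: FIRST = { '*' }

Conflict for D: D → A and D → g A e
  Overlap: { 'g' }
Conflict for A: A → D * e and A → * g g
  Overlap: { '*' }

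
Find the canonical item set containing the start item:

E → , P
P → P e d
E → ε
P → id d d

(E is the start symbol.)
First, augment the grammar with E' → E
I₀ = CLOSURE({ [E' → . E] }):
  [E' → . E] has the dot before E: add [E → . , P], [E → .]
No further items can be added.

I₀ = { [E → . , P], [E → .], [E' → . E] }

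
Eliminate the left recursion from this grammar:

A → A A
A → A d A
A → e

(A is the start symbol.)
A is directly left-recursive. The standard transformation for
  A → A α₁ | ... | A α_m | β₁ | ... | β_n
is
  A  → β₁ A' | ... | β_n A'
  A' → α₁ A' | ... | α_m A' | ε

A → e becomes A → e A'
A → A A becomes A' → A A'
A → A d A becomes A' → d A A'
Add A' → ε

Resulting grammar:
A → e A'
A' → A A'
A' → d A A'
A' → ε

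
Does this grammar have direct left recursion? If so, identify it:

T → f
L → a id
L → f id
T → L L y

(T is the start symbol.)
No direct left recursion

Direct left recursion occurs when N → N α for some non-terminal N (the right-hand side begins with the left-hand side itself).

T → f: starts with f
L → a id: starts with a
L → f id: starts with f
T → L L y: starts with L

No direct left recursion found.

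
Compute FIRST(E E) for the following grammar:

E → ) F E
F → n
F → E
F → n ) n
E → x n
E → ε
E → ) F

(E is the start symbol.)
FIRST sets of the non-terminals involved (from the grammar, by fixed-point iteration):
  FIRST(E) = { ')', 'x', ε }

To compute FIRST(E E), process the symbols left to right:
Symbol E is a non-terminal. Add FIRST(E) \ {ε} = { ')', 'x' }
E is nullable (ε ∈ FIRST(E)), continue to the next symbol.
Symbol E is a non-terminal. Add FIRST(E) \ {ε} = { ')', 'x' }
E is nullable (ε ∈ FIRST(E)), continue to the next symbol.
All symbols are nullable, so ε is in the result.
FIRST(E E) = { ')', 'x', ε }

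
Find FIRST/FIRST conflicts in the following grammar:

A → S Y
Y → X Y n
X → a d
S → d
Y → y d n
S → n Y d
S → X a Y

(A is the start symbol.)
FIRST sets of the non-terminals at (or reachable through a nullable prefix from) the front of some alternative:
  FIRST(X) = { 'a' }

Productions for Y:
  Y → X Y n: FIRST = { 'a' }
  Y → y d n: FIRST = { 'y' }
Productions for S:
  S → d: FIRST = { 'd' }
  S → n Y d: FIRST = { 'n' }
  S → X a Y: FIRST = { 'a' }
A, X have only one production, so no FIRST/FIRST conflict is possible there.

All alternatives of each non-terminal have pairwise disjoint FIRST sets.

Answer: No FIRST/FIRST conflicts.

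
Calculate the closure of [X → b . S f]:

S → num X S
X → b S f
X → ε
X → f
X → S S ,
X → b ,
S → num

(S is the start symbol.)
To compute CLOSURE, for each item [A → α.Bβ] where B is a non-terminal, add [B → .γ] for all productions B → γ; repeat for the newly added items until nothing changes.

Start with: [X → b . S f]
  [X → b . S f] has the dot before S: add [S → . num X S], [S → . num]
No further items can be added.

CLOSURE = { [S → . num X S], [S → . num], [X → b . S f] }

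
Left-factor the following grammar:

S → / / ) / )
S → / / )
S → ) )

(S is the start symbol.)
S → / / ) S'
S' → / )
S' → ε
S → ) )

Left-factoring transforms A → αβ₁ | αβ₂ into A → αA' and A' → β₁ | β₂
(α is the longest common prefix among the alternatives). Repeat until
no nonterminal has two alternatives with a common prefix.

Round 1: S has alternatives sharing prefix '/ / )'. Introduce S': S → / / ) S'
  Add: S' → / )
  Add: S' → ε

No remaining common prefixes — done.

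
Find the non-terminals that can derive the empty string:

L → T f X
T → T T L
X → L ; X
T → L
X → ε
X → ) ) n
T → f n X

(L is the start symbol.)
ε-productions: X → ε
So X is immediately nullable.
No further non-terminal can be added: every production for the remaining non-terminals contains a terminal or a non-nullable non-terminal.
Nullable = { 'X' }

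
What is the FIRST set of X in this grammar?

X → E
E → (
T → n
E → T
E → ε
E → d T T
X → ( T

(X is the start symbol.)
{ '(', 'd', 'n', ε }

FIRST sets of the other non-terminals involved (by the same procedure, iterated to a fixed point):
  FIRST(E) = { '(', 'd', 'n', ε }

From X → E:
  - E is a non-terminal: add FIRST(E) \ {ε} = { '(', 'd', 'n' }
    E is nullable and nothing follows, so the whole right-hand side can vanish: ε ∈ FIRST(X)
From X → ( T:
  - '(' is a terminal: add '(' and stop

Collecting: FIRST(X) = { '(', 'd', 'n', ε }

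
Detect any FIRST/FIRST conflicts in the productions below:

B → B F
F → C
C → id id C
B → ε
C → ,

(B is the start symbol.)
No FIRST/FIRST conflicts.

FIRST sets of the non-terminals at (or reachable through a nullable prefix from) the front of some alternative:
  FIRST(B) = { ',', 'id', ε }
  FIRST(F) = { ',', 'id' }

Productions for B:
  B → B F: FIRST = { ',', 'id' }
  B → ε: FIRST = { ε }
Productions for C:
  C → id id C: FIRST = { 'id' }
  C → ,: FIRST = { ',' }
F has only one production, so no FIRST/FIRST conflict is possible there.

All alternatives of each non-terminal have pairwise disjoint FIRST sets.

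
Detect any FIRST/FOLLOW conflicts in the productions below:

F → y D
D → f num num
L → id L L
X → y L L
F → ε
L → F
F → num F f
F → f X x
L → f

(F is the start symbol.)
Nullable non-terminals: F, L.
FIRST sets used below: FIRST(F) = { 'f', 'num', 'y', ε }

F: nullable alternative(s) F → ε; FOLLOW(F) = { $, 'f', 'id', 'num', 'x', 'y' }
  F → y D: FIRST \ {ε} = { 'y' } — overlaps FOLLOW(F) on { 'y' }: CONFLICT
  F → ε: FIRST \ {ε} = { } — this is the only nullable alternative, skip
  F → num F f: FIRST \ {ε} = { 'num' } — overlaps FOLLOW(F) on { 'num' }: CONFLICT
  F → f X x: FIRST \ {ε} = { 'f' } — overlaps FOLLOW(F) on { 'f' }: CONFLICT

L: nullable alternative(s) L → F; FOLLOW(L) = { 'f', 'id', 'num', 'x', 'y' }
  L → id L L: FIRST \ {ε} = { 'id' } — overlaps FOLLOW(L) on { 'id' }: CONFLICT
  L → F: FIRST \ {ε} = { 'f', 'num', 'y' } — this is the only nullable alternative, skip
  L → f: FIRST \ {ε} = { 'f' } — overlaps FOLLOW(L) on { 'f' }: CONFLICT

D, X have no nullable alternative, so no FIRST/FOLLOW check is needed there.

So the grammar has 5 FIRST/FOLLOW conflicts (marked CONFLICT above).

Answer: Yes. F → y D with FOLLOW(F) on { 'y' }; F → num F f with FOLLOW(F) on { 'num' }; F → f X x with FOLLOW(F) on { 'f' }; L → id L L with FOLLOW(L) on { 'id' }; L → f with FOLLOW(L) on { 'f' }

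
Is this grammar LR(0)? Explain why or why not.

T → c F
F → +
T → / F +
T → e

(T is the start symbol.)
A grammar is LR(0) if no state in the canonical LR(0) collection has:
  - both a shift item (dot before a terminal) and a complete item (shift-reduce conflict), or
  - two or more complete items (reduce-reduce conflict; the accept item [T' → T .] counts as a complete item here).

Augment with T' → T and build the canonical LR(0) collection (I0 = CLOSURE({[T' → . T]}), then GOTO on every symbol after a dot until no new states appear). It has 9 states:
  I0: { [T → . / F +], [T → . c F], [T → . e], [T' → . T] }  — shift
  I1: { [F → . +], [T → / . F +] }  — shift
  I2: { [T' → T .] }  — accept
  I3: { [F → . +], [T → c . F] }  — shift
  I4: { [T → e .] }  — reduce
  I5: { [F → + .] }  — reduce
  I6: { [T → c F .] }  — reduce
  I7: { [T → / F . +] }  — shift
  I8: { [T → / F + .] }  — reduce

Every state is either a pure shift/goto state or contains exactly one complete item and nothing to shift — no conflicts. The grammar is LR(0).

Answer: Yes, the grammar is LR(0)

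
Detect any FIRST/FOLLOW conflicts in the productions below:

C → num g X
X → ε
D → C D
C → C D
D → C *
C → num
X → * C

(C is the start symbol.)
Yes. X → '*' C with FOLLOW(X) on { '*' }

A FIRST/FOLLOW conflict occurs when a non-terminal N has a nullable alternative N → β (β ⇒* ε) and another alternative N → α with FIRST(α) ∩ FOLLOW(N) ≠ ∅: on such a lookahead the parser cannot decide between expanding α and letting N vanish via β.

Nullable non-terminals: X.

X: nullable alternative(s) X → ε; FOLLOW(X) = { $, '*', 'num' }
  X → ε: FIRST \ {ε} = { } — this is the only nullable alternative, skip
  X → * C: FIRST \ {ε} = { '*' } — overlaps FOLLOW(X) on { '*' }: CONFLICT

C, D have no nullable alternative, so no FIRST/FOLLOW check is needed there.

So the grammar has 1 FIRST/FOLLOW conflict (marked CONFLICT above).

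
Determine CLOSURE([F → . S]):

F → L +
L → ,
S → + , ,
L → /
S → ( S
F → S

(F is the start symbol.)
To compute CLOSURE, for each item [A → α.Bβ] where B is a non-terminal, add [B → .γ] for all productions B → γ; repeat for the newly added items until nothing changes.

Start with: [F → . S]
  [F → . S] has the dot before S: add [S → . + , ,], [S → . ( S]
No further items can be added.

CLOSURE = { [F → . S], [S → . ( S], [S → . + , ,] }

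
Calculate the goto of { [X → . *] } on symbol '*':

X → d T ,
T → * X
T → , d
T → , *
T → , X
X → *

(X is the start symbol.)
GOTO(I, '*') = CLOSURE({ [A → αX.β] : [A → α.Xβ] ∈ I, X = '*' })

Items with dot before '*', with the dot advanced:
  [X → . *] → [X → * .]
Closure adds nothing (no advanced item has the dot before a non-terminal).

GOTO = { [X → * .] }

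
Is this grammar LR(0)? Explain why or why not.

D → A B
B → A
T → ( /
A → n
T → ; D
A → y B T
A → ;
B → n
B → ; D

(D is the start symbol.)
A grammar is LR(0) if no state in the canonical LR(0) collection has:
  - both a shift item (dot before a terminal) and a complete item (shift-reduce conflict), or
  - two or more complete items (reduce-reduce conflict; the accept item [D' → D .] counts as a complete item here).

Augment with D' → D and build the canonical LR(0) collection (I0 = CLOSURE({[D' → . D]}), then GOTO on every symbol after a dot until no new states appear). It has 17 states:
  I0: { [A → . ;], [A → . n], [A → . y B T], [D → . A B], [D' → . D] }  — shift
  I1: { [A → ; .] }  — reduce
  I2: { [A → . ;], [A → . n], [A → . y B T], [B → . ; D], [B → . A], [B → . n], [D → A . B] }  — shift
  I3: { [D' → D .] }  — accept
  I4: { [A → n .] }  — reduce
  I5: { [A → . ;], [A → . n], [A → . y B T], [A → y . B T], [B → . ; D], [B → . A], [B → . n] }  — shift
  I6: { [A → . ;], [A → . n], [A → . y B T], [A → ; .], [B → ; . D], [D → . A B] }  — shift, reduce
  I7: { [B → A .] }  — reduce
  I8: { [A → y B . T], [T → . ( /], [T → . ; D] }  — shift
  I9: { [A → n .], [B → n .] }  — 2 reduces
  I10: { [T → ( . /] }  — shift
  I11: { [A → . ;], [A → . n], [A → . y B T], [D → . A B], [T → ; . D] }  — shift
  I12: { [A → y B T .] }  — reduce
  I13: { [T → ; D .] }  — reduce
  I14: { [T → ( / .] }  — reduce
  I15: { [B → ; D .] }  — reduce
  I16: { [D → A B .] }  — reduce

Conflict in state I6:
  Shift-reduce conflict between [A → ; .] and [A → . ;]
So the grammar is NOT LR(0).

Answer: No. Shift-reduce conflict between [A → ; .] and [A → . ;]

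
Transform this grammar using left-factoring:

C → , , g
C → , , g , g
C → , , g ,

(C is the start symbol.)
C → , , g C'
C' → ε
C' → , C''
C'' → g
C'' → ε

Left-factoring transforms A → αβ₁ | αβ₂ into A → αA' and A' → β₁ | β₂
(α is the longest common prefix among the alternatives). Repeat until
no nonterminal has two alternatives with a common prefix.

Round 1: C has alternatives sharing prefix ', , g'. Introduce C': C → , , g C'
  Add: C' → ε
  Add: C' → , g
  Add: C' → ,

Round 2: C' has alternatives sharing prefix ','. Introduce C'': C' → , C''
  Add: C'' → g
  Add: C'' → ε

No remaining common prefixes — done.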